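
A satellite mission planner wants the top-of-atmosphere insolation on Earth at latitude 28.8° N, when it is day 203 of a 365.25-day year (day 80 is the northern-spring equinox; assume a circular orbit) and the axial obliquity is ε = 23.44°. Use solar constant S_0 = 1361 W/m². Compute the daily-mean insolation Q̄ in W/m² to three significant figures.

Solar longitude: L_s = 360° × (203 − 80)/365.25 = 121.232°.
sin δ = sin 23.44° × sin 121.232° = 0.34014, so δ = +19.885°.
cos h₀ = −tan(+28.8°) tan(+19.885°) = -0.1988, h₀ = 1.7710 rad.
Bracket: h₀ sin ϕ sin δ + cos ϕ cos δ sin h₀ = 1.7710×0.48175×0.34014 + 0.87631×0.94038×0.98003 = 0.290200 + 0.807608 = 1.097808.
Q̄ = (S_0/π) × [bracket] = (1361/π) × 1.097808 = 475.6 W/m².

Q̄ ≈ 476 W/m²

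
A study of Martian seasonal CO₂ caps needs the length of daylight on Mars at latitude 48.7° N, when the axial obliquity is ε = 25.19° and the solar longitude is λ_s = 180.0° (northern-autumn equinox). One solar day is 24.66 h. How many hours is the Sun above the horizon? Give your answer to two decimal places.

Solar declination: sin δ = sin ε · sin λ_s = sin 25.19° × sin 180.0° = 0.00000, so δ = +0.000°.
cos H₀ = −tan φ · tan δ = −tan(+48.7°) × tan(+0.000°) = -0.0000, so H₀ = 1.5708 rad = 90.00°.
Daylight = 2H₀/(2π) × 24.66 h = (1.5708/π) × 24.66 = 12.33 h.

12.33 h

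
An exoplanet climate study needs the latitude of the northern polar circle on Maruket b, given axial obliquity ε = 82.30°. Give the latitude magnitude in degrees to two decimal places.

7.70°

The polar circle is the lowest latitude that experiences at least one full rotation of continuous daylight at the northern-summer solstice; it lies at |ϕ| = 90° − ε = 90° − 82.30° = 7.70°.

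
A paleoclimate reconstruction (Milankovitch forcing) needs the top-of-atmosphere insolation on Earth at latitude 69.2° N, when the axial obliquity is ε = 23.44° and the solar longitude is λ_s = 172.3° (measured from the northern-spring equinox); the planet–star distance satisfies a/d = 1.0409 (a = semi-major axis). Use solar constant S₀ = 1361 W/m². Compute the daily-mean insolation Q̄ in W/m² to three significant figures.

Q̄ ≈ 205 W/m²

Solar declination: sin δ = sin ε · sin λ_s = sin 23.44° × sin 172.3° = 0.05330, so δ = +3.055°.
cos H₀ = −tan(+69.2°) tan(+3.055°) = -0.1405, H₀ = 1.7118 rad.
Bracket: H₀ sin φ sin δ + cos φ cos δ sin H₀ = 1.7118×0.93483×0.05330 + 0.35511×0.99858×0.99008 = 0.085293 + 0.351088 = 0.436381.
Inverse-square distance factor (a/d)² = 1.0409² = 1.083473.
Q̄ = (S₀/π) × 1.083473 × [bracket] = (1361/π) × 1.083473 × 0.436381 = 204.8 W/m².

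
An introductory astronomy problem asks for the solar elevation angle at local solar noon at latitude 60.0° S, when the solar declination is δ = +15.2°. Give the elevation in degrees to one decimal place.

14.8°

At local noon the hour angle is zero, so the zenith angle equals |ϕ − δ| = |-60.0° − (+15.200°)| = 75.200°.
Elevation = 90° − 75.200° = 14.8°.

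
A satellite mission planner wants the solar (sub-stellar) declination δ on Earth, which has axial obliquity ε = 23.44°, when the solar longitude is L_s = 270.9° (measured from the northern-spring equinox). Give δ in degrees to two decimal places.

sin δ = sin ε · sin L_s = sin 23.44° × sin 270.9° = -0.397739.
δ = arcsin(-0.397739) = -23.44°.

δ = -23.44°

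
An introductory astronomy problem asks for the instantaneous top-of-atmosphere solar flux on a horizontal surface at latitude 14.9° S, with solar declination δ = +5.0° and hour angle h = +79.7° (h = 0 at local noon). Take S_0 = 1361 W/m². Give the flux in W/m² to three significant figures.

cos θ_z = sin ϕ sin δ + cos ϕ cos δ cos h = -0.022411 + 0.172133 = 0.149722.
Flux = S_0 · cos θ_z = 1361 × 0.149722 = 203.8 W/m².

204 W/m²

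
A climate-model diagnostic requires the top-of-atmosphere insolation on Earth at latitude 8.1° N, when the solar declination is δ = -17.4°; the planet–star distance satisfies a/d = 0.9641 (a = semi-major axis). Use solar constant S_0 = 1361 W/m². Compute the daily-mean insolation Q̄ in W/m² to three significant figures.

Q̄ ≈ 354 W/m²

cos h₀ = −tan(+8.1°) tan(-17.400°) = 0.0446, h₀ = 1.5262 rad.
Bracket: h₀ sin ϕ sin δ + cos ϕ cos δ sin h₀ = 1.5262×0.14090×-0.29904 + 0.99002×0.95424×0.99900 = -0.064306 + 0.943772 = 0.879466.
Inverse-square distance factor (a/d)² = 0.9641² = 0.929489.
Q̄ = (S_0/π) × 0.929489 × [bracket] = (1361/π) × 0.929489 × 0.879466 = 354.1 W/m².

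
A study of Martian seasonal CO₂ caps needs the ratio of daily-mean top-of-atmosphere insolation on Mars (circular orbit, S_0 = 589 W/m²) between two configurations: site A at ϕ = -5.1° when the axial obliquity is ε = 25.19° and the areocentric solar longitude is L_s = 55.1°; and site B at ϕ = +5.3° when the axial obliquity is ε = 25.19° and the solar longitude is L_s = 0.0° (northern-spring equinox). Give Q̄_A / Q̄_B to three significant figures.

— Configuration A (ϕ=-5.1°):
sin δ = sin 25.19° × sin 55.1° = 0.34907, so δ = +20.431°.
cos h₀ = −tan(-5.1°) tan(+20.431°) = 0.0332, h₀ = 1.5375 rad.
Bracket: h₀ sin ϕ sin δ + cos ϕ cos δ sin h₀ = 1.5375×-0.08889×0.34907 + 0.99604×0.93710×0.99945 = -0.047707 + 0.932876 = 0.885169.
Q̄ = (S_0/π) × [bracket] = (589/π) × 0.885169 = 165.96 W/m².
— Configuration B (ϕ=+5.3°):
Solar declination: sin δ = sin ε · sin L_s = sin 25.19° × sin 0.0° = 0.00000, so δ = +0.000°.
cos h₀ = −tan(+5.3°) tan(+0.000°) = -0.0000, h₀ = 1.5708 rad.
Bracket: h₀ sin ϕ sin δ + cos ϕ cos δ sin h₀ = 1.5708×0.09237×0.00000 + 0.99572×1.00000×1.00000 = 0.000000 + 0.995720 = 0.995720.
Q̄ = (S_0/π) × [bracket] = (589/π) × 0.995720 = 186.68 W/m².
Ratio Q̄_A / Q̄_B = 165.96 / 186.68 = 0.8890.

Q̄_A / Q̄_B ≈ 0.889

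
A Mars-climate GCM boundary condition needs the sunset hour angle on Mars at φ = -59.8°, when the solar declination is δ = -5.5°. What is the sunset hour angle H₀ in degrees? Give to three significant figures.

H₀ = 99.5°

cos H₀ = −tan φ · tan δ = −tan(-59.8°) × tan(-5.500°) = -0.1654, so H₀ = 1.7370 rad = 99.52°.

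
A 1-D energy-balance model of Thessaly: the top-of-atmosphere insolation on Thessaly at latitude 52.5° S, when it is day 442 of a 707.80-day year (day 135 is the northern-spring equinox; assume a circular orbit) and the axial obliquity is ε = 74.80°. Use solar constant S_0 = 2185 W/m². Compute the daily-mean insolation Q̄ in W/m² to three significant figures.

Q̄ ≈ 113 W/m²

Solar longitude: L_s = 360° × (442 − 135)/707.80 = 156.146°.
sin δ = sin 74.80° × sin 156.146° = 0.39026, so δ = +22.971°.
cos h₀ = −tan(-52.5°) tan(+22.971°) = 0.5524, h₀ = 0.9856 rad.
Bracket: h₀ sin ϕ sin δ + cos ϕ cos δ sin h₀ = 0.9856×-0.79335×0.39026 + 0.60876×0.92070×0.83358 = -0.305154 + 0.467209 = 0.162055.
Q̄ = (S_0/π) × [bracket] = (2185/π) × 0.162055 = 112.7 W/m².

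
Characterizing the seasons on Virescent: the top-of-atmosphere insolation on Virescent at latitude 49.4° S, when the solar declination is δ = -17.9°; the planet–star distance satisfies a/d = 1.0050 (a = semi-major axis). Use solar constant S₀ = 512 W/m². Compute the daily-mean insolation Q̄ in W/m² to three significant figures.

Q̄ ≈ 170 W/m²

cos H₀ = −tan(-49.4°) tan(-17.900°) = -0.3768, H₀ = 1.9572 rad.
Bracket: H₀ sin φ sin δ + cos φ cos δ sin H₀ = 1.9572×-0.75927×-0.30736 + 0.65077×0.95159×0.92628 = 0.456750 + 0.573614 = 1.030364.
Inverse-square distance factor (a/d)² = 1.0050² = 1.010025.
Q̄ = (S₀/π) × 1.010025 × [bracket] = (512/π) × 1.010025 × 1.030364 = 169.6 W/m².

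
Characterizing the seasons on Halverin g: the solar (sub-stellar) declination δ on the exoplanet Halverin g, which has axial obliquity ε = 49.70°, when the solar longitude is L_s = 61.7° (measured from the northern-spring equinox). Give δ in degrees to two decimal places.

sin δ = sin ε · sin L_s = sin 49.70° × sin 61.7° = 0.671512.
δ = arcsin(0.671512) = +42.18°.

δ = +42.18°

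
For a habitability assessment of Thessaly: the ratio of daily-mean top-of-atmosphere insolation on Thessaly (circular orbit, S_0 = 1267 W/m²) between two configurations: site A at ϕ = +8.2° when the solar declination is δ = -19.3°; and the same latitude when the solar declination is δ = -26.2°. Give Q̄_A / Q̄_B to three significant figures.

— Configuration A (ϕ=+8.2°):
cos h₀ = −tan(+8.2°) tan(-19.300°) = 0.0505, h₀ = 1.5203 rad.
Bracket: h₀ sin ϕ sin δ + cos ϕ cos δ sin h₀ = 1.5203×0.14263×-0.33051 + 0.98978×0.94380×0.99873 = -0.071668 + 0.932968 = 0.861300.
Q̄ = (S_0/π) × [bracket] = (1267/π) × 0.861300 = 347.36 W/m².
— Configuration B (ϕ=+8.2°):
cos h₀ = −tan(+8.2°) tan(-26.200°) = 0.0709, h₀ = 1.4998 rad.
Bracket: h₀ sin ϕ sin δ + cos ϕ cos δ sin h₀ = 1.4998×0.14263×-0.44151 + 0.98978×0.89726×0.99748 = -0.094446 + 0.885852 = 0.791406.
Q̄ = (S_0/π) × [bracket] = (1267/π) × 0.791406 = 319.17 W/m².
Ratio Q̄_A / Q̄_B = 347.36 / 319.17 = 1.088.

Q̄_A / Q̄_B ≈ 1.09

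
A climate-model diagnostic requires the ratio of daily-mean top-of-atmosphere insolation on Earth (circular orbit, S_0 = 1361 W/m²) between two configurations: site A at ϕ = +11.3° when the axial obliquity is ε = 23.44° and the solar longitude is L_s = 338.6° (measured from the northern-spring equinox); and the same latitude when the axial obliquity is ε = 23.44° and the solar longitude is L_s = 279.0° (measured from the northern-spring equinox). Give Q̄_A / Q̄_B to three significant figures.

Q̄_A / Q̄_B ≈ 1.18

— Configuration A (ϕ=+11.3°):
Solar declination: sin δ = sin ε · sin L_s = sin 23.44° × sin 338.6° = -0.14514, so δ = -8.346°.
cos h₀ = −tan(+11.3°) tan(-8.346°) = 0.0293, h₀ = 1.5415 rad.
Bracket: h₀ sin ϕ sin δ + cos ϕ cos δ sin h₀ = 1.5415×0.19595×-0.14514 + 0.98061×0.98941×0.99957 = -0.043841 + 0.969808 = 0.925967.
Q̄ = (S_0/π) × [bracket] = (1361/π) × 0.925967 = 401.15 W/m².
— Configuration B (ϕ=+11.3°):
Solar declination: sin δ = sin ε · sin L_s = sin 23.44° × sin 279.0° = -0.39289, so δ = -23.135°.
cos h₀ = −tan(+11.3°) tan(-23.135°) = 0.0854, h₀ = 1.4853 rad.
Bracket: h₀ sin ϕ sin δ + cos ϕ cos δ sin h₀ = 1.4853×0.19595×-0.39289 + 0.98061×0.91959×0.99635 = -0.114348 + 0.898468 = 0.784120.
Q̄ = (S_0/π) × [bracket] = (1361/π) × 0.784120 = 339.70 W/m².
Ratio Q̄_A / Q̄_B = 401.15 / 339.70 = 1.181.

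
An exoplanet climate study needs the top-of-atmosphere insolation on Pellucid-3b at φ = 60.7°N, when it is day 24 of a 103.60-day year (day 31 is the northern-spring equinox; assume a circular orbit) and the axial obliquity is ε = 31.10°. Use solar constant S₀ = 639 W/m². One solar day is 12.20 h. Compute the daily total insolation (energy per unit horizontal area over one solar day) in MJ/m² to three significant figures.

Solar longitude: λ_s = 360° × (24 − 31)/103.60 = -24.324°, i.e. -24.324° + 360° = 335.676°.
sin δ = sin 31.10° × sin 335.676° = -0.21276, so δ = -12.284°.
cos H₀ = −tan(+60.7°) tan(-12.284°) = 0.3880, H₀ = 1.1723 rad.
Bracket: H₀ sin φ sin δ + cos φ cos δ sin H₀ = 1.1723×0.87207×-0.21276 + 0.48938×0.97710×0.92165 = -0.217510 + 0.440708 = 0.223198.
Q̄ = (S₀/π) × [bracket] = (639/π) × 0.223198 = 45.398 W/m².
Daily total = Q̄ × 12.20 h × 3600 s/h = 45.398 × 12.20 × 3600 / 10⁶ = 1.994 MJ/m².

1.99 MJ/m²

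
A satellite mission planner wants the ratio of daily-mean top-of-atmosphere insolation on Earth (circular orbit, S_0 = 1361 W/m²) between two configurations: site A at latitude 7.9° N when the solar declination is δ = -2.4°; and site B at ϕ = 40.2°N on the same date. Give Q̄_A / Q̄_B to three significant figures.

— Configuration A (ϕ=+7.9°):
cos h₀ = −tan(+7.9°) tan(-2.400°) = 0.0058, h₀ = 1.5650 rad.
Bracket: h₀ sin ϕ sin δ + cos ϕ cos δ sin h₀ = 1.5650×0.13744×-0.04188 + 0.99051×0.99912×0.99998 = -0.009008 + 0.989619 = 0.980611.
Q̄ = (S_0/π) × [bracket] = (1361/π) × 0.980611 = 424.82 W/m².
— Configuration B (ϕ=+40.2°):
cos h₀ = −tan(+40.2°) tan(-2.400°) = 0.0354, h₀ = 1.5354 rad.
Bracket: h₀ sin ϕ sin δ + cos ϕ cos δ sin h₀ = 1.5354×0.64546×-0.04188 + 0.76380×0.99912×0.99937 = -0.041505 + 0.762647 = 0.721142.
Q̄ = (S_0/π) × [bracket] = (1361/π) × 0.721142 = 312.41 W/m².
Ratio Q̄_A / Q̄_B = 424.82 / 312.41 = 1.360.

Q̄_A / Q̄_B ≈ 1.36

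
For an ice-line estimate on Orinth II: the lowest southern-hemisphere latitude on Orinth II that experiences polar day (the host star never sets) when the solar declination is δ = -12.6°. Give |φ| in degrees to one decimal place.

|φ| = 77.4°

Polar day requires cos H₀ = −tan φ tan δ ≤ −1, i.e. tan φ tan δ ≥ 1.
The boundary is |tan φ| · |tan δ| = 1, so |φ| = 90° − |δ| = 90° − 12.6° = 77.4° in the southern hemisphere.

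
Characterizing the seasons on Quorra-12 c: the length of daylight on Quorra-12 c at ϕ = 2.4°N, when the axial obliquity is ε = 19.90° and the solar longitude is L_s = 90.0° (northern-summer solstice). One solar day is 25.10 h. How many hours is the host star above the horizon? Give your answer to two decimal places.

12.67 h

Solar declination: sin δ = sin ε · sin L_s = sin 19.90° × sin 90.0° = 0.34038, so δ = +19.900°.
cos h₀ = −tan ϕ · tan δ = −tan(+2.4°) × tan(+19.900°) = -0.0152, so h₀ = 1.5860 rad = 90.87°.
Daylight = 2h₀/(2π) × 25.10 h = (1.5860/π) × 25.10 = 12.67 h.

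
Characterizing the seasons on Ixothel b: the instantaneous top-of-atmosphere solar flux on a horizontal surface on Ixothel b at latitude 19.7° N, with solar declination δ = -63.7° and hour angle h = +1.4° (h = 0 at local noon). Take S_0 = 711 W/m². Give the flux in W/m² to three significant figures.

cos θ_z = sin ϕ sin δ + cos ϕ cos δ cos h = -0.302201 + 0.417014 = 0.114813.
Flux = S_0 · cos θ_z = 711 × 0.114813 = 81.63 W/m².

81.6 W/m²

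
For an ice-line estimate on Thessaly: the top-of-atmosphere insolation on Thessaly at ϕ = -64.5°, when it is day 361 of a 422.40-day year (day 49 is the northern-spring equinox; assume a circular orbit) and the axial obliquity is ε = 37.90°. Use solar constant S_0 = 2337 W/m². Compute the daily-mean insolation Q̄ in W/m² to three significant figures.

Solar longitude: L_s = 360° × (361 − 49)/422.40 = 265.909°.
sin δ = sin 37.90° × sin 265.909° = -0.61272, so δ = -37.786°.
cos h₀ = −tan(-64.5°) tan(-37.786°) = -1.6255 ≤ −1 ⇒ polar day, h₀ = π.
Bracket: h₀ sin ϕ sin δ + cos ϕ cos δ sin h₀ = 3.1416×-0.90259×-0.61272 + 0.43051×0.79030×0.00000 = 1.737415 + 0.000000 = 1.737415.
Q̄ = (S_0/π) × [bracket] = (2337/π) × 1.737415 = 1292 W/m².

Q̄ ≈ 1.29e+03 W/m²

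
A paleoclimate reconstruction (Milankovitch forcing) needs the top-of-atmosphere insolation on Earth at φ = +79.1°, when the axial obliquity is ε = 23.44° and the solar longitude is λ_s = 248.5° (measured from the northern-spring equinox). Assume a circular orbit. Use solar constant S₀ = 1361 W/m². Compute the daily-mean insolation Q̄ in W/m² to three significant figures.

Solar declination: sin δ = sin ε · sin λ_s = sin 23.44° × sin 248.5° = -0.37011, so δ = -21.722°.
cos H₀ = −tan(+79.1°) tan(-21.722°) = 2.0689 ≥ 1 ⇒ polar night, H₀ = 0 and Q̄ = 0.

Q̄ ≈ 0.00 W/m²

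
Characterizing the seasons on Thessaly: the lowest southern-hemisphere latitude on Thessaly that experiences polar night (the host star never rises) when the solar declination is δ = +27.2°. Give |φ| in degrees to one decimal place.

|φ| = 62.8°

Polar night requires cos H₀ = −tan φ tan δ ≥ 1, i.e. tan φ tan δ ≤ −1.
The boundary is |tan φ| · |tan δ| = 1, so |φ| = 90° − |δ| = 90° − 27.2° = 62.8° in the southern hemisphere.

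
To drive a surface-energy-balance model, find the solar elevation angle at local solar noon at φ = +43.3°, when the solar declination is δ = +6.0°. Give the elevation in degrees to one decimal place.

At local noon the hour angle is zero, so the zenith angle equals |φ − δ| = |+43.3° − (+6.000°)| = 37.300°.
Elevation = 90° − 37.300° = 52.7°.

52.7°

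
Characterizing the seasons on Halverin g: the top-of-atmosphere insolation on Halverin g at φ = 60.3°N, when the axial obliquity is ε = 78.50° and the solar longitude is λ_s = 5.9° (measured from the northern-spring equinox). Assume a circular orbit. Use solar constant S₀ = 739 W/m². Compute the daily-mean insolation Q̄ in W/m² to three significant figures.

Q̄ ≈ 150 W/m²

Solar declination: sin δ = sin ε · sin λ_s = sin 78.50° × sin 5.9° = 0.10073, so δ = +5.781°.
cos H₀ = −tan(+60.3°) tan(+5.781°) = -0.1775, H₀ = 1.7492 rad.
Bracket: H₀ sin φ sin δ + cos φ cos δ sin H₀ = 1.7492×0.86863×0.10073 + 0.49546×0.99491×0.98412 = 0.153050 + 0.485110 = 0.638160.
Q̄ = (S₀/π) × [bracket] = (739/π) × 0.638160 = 150.1 W/m².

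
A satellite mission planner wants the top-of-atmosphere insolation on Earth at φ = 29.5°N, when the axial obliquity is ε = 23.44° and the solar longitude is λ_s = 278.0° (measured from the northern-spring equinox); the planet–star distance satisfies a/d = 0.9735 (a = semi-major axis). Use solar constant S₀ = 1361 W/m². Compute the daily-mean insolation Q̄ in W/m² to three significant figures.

Q̄ ≈ 213 W/m²

Solar declination: sin δ = sin ε · sin λ_s = sin 23.44° × sin 278.0° = -0.39392, so δ = -23.198°.
cos H₀ = −tan(+29.5°) tan(-23.198°) = 0.2425, H₀ = 1.3259 rad.
Bracket: H₀ sin φ sin δ + cos φ cos δ sin H₀ = 1.3259×0.49242×-0.39392 + 0.87036×0.91915×0.97016 = -0.257190 + 0.776120 = 0.518930.
Inverse-square distance factor (a/d)² = 0.9735² = 0.947702.
Q̄ = (S₀/π) × 0.947702 × [bracket] = (1361/π) × 0.947702 × 0.518930 = 213.1 W/m².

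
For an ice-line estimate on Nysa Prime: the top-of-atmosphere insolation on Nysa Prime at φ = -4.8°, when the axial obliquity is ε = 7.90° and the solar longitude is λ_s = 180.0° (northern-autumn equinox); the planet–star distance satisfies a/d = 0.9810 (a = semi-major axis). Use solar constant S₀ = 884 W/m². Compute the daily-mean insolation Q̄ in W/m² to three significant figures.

Q̄ ≈ 270 W/m²

Solar declination: sin δ = sin ε · sin λ_s = sin 7.90° × sin 180.0° = 0.00000, so δ = +0.000°.
cos H₀ = −tan(-4.8°) tan(+0.000°) = 0.0000, H₀ = 1.5708 rad.
Bracket: H₀ sin φ sin δ + cos φ cos δ sin H₀ = 1.5708×-0.08368×0.00000 + 0.99649×1.00000×1.00000 = -0.000000 + 0.996490 = 0.996490.
Inverse-square distance factor (a/d)² = 0.9810² = 0.962361.
Q̄ = (S₀/π) × 0.962361 × [bracket] = (884/π) × 0.962361 × 0.996490 = 269.8 W/m².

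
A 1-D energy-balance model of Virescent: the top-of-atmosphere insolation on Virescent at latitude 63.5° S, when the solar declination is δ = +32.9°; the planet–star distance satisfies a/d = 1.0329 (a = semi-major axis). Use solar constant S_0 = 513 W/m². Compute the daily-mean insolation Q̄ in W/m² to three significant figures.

Q̄ ≈ 0.00 W/m²

cos h₀ = −tan(-63.5°) tan(+32.900°) = 1.2975 ≥ 1 ⇒ polar night, h₀ = 0 and Q̄ = 0.
Inverse-square distance factor (a/d)² = 1.0329² = 1.066882.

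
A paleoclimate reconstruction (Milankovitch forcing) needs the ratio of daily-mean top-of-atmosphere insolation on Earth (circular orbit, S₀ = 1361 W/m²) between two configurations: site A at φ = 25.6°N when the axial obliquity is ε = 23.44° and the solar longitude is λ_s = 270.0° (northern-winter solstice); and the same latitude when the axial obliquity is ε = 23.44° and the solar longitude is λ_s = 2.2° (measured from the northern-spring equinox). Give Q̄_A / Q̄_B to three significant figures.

— Configuration A (φ=+25.6°):
Solar declination: sin δ = sin ε · sin λ_s = sin 23.44° × sin 270.0° = -0.39779, so δ = -23.440°.
cos H₀ = −tan(+25.6°) tan(-23.440°) = 0.2077, H₀ = 1.3615 rad.
Bracket: H₀ sin φ sin δ + cos φ cos δ sin H₀ = 1.3615×0.43209×-0.39779 + 0.90183×0.91748×0.97819 = -0.234016 + 0.809365 = 0.575349.
Q̄ = (S₀/π) × [bracket] = (1361/π) × 0.575349 = 249.25 W/m².
— Configuration B (φ=+25.6°):
Solar declination: sin δ = sin ε · sin λ_s = sin 23.44° × sin 2.2° = 0.01527, so δ = +0.875°.
cos H₀ = −tan(+25.6°) tan(+0.875°) = -0.0073, H₀ = 1.5781 rad.
Bracket: H₀ sin φ sin δ + cos φ cos δ sin H₀ = 1.5781×0.43209×0.01527 + 0.90183×0.99988×0.99997 = 0.010412 + 0.901695 = 0.912107.
Q̄ = (S₀/π) × [bracket] = (1361/π) × 0.912107 = 395.14 W/m².
Ratio Q̄_A / Q̄_B = 249.25 / 395.14 = 0.6308.

Q̄_A / Q̄_B ≈ 0.631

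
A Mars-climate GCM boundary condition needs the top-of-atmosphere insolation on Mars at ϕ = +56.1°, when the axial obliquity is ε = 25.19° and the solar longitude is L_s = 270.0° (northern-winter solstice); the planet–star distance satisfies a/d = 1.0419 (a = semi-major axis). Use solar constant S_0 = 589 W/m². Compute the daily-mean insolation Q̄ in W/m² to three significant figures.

Q̄ ≈ 16.2 W/m²

Solar declination: sin δ = sin ε · sin L_s = sin 25.19° × sin 270.0° = -0.42562, so δ = -25.190°.
cos h₀ = −tan(+56.1°) tan(-25.190°) = 0.7000, h₀ = 0.7955 rad.
Bracket: h₀ sin ϕ sin δ + cos ϕ cos δ sin h₀ = 0.7955×0.83001×-0.42562 + 0.55775×0.90490×0.71419 = -0.281025 + 0.360457 = 0.079432.
Inverse-square distance factor (a/d)² = 1.0419² = 1.085556.
Q̄ = (S_0/π) × 1.085556 × [bracket] = (589/π) × 1.085556 × 0.079432 = 16.17 W/m².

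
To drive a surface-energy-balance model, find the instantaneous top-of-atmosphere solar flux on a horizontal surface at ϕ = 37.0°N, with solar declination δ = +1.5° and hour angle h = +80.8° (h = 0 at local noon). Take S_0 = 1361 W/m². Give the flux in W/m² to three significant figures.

195 W/m²

cos θ_z = sin ϕ sin δ + cos ϕ cos δ cos h = 0.015754 + 0.127643 = 0.143397.
Flux = S_0 · cos θ_z = 1361 × 0.143397 = 195.2 W/m².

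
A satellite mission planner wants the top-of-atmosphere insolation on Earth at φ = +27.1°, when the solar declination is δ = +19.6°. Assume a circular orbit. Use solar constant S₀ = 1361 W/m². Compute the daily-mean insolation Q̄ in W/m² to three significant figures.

cos H₀ = −tan(+27.1°) tan(+19.600°) = -0.1822, H₀ = 1.7540 rad.
Bracket: H₀ sin φ sin δ + cos φ cos δ sin H₀ = 1.7540×0.45554×0.33545 + 0.89021×0.94206×0.98326 = 0.268030 + 0.824593 = 1.092623.
Q̄ = (S₀/π) × [bracket] = (1361/π) × 1.092623 = 473.3 W/m².

Q̄ ≈ 473 W/m²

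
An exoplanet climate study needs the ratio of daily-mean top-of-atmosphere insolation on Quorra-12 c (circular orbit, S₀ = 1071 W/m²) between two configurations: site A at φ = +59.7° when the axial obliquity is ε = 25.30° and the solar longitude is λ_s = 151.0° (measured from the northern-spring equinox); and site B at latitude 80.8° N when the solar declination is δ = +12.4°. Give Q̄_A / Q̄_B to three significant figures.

Q̄_A / Q̄_B ≈ 1.21

— Configuration A (φ=+59.7°):
Solar declination: sin δ = sin ε · sin λ_s = sin 25.30° × sin 151.0° = 0.20719, so δ = +11.958°.
cos H₀ = −tan(+59.7°) tan(+11.958°) = -0.3624, H₀ = 1.9417 rad.
Bracket: H₀ sin φ sin δ + cos φ cos δ sin H₀ = 1.9417×0.86340×0.20719 + 0.50453×0.97830×0.93201 = 0.347347 + 0.460023 = 0.807370.
Q̄ = (S₀/π) × [bracket] = (1071/π) × 0.807370 = 275.24 W/m².
— Configuration B (φ=+80.8°):
cos H₀ = −tan(+80.8°) tan(+12.400°) = -1.3575 ≤ −1 ⇒ polar day, H₀ = π.
Bracket: H₀ sin φ sin δ + cos φ cos δ sin H₀ = 3.1416×0.98714×0.21474 + 0.15988×0.97667×0.00000 = 0.665951 + 0.000000 = 0.665951.
Q̄ = (S₀/π) × [bracket] = (1071/π) × 0.665951 = 227.03 W/m².
Ratio Q̄_A / Q̄_B = 275.24 / 227.03 = 1.212.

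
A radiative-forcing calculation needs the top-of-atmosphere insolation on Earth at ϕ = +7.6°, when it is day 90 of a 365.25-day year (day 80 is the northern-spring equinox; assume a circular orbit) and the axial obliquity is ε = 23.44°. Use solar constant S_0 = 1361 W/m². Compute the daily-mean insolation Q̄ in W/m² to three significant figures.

Solar longitude: L_s = 360° × (90 − 80)/365.25 = 9.856°.
sin δ = sin 23.44° × sin 9.856° = 0.06809, so δ = +3.904°.
cos h₀ = −tan(+7.6°) tan(+3.904°) = -0.0091, h₀ = 1.5799 rad.
Bracket: h₀ sin ϕ sin δ + cos ϕ cos δ sin h₀ = 1.5799×0.13226×0.06809 + 0.99122×0.99768×0.99996 = 0.014228 + 0.988881 = 1.003109.
Q̄ = (S_0/π) × [bracket] = (1361/π) × 1.003109 = 434.6 W/m².

Q̄ ≈ 435 W/m²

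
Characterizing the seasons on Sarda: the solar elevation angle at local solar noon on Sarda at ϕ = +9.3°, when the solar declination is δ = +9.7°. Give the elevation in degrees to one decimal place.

At local noon the hour angle is zero, so the zenith angle equals |ϕ − δ| = |+9.3° − (+9.700°)| = 0.400°.
Elevation = 90° − 0.400° = 89.6°.

89.6°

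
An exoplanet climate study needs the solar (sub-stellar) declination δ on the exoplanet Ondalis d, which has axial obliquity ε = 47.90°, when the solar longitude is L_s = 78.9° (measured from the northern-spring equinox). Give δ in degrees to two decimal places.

sin δ = sin ε · sin L_s = sin 47.90° × sin 78.9° = 0.728095.
δ = arcsin(0.728095) = +46.73°.

δ = +46.73°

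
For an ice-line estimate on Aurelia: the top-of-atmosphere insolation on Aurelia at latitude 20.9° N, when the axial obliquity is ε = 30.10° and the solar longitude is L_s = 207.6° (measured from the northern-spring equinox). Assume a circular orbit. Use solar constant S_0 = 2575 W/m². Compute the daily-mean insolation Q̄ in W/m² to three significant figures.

Q̄ ≈ 641 W/m²

Solar declination: sin δ = sin ε · sin L_s = sin 30.10° × sin 207.6° = -0.23235, so δ = -13.435°.
cos h₀ = −tan(+20.9°) tan(-13.435°) = 0.0912, h₀ = 1.4794 rad.
Bracket: h₀ sin ϕ sin δ + cos ϕ cos δ sin h₀ = 1.4794×0.35674×-0.23235 + 0.93420×0.97263×0.99583 = -0.122625 + 0.904842 = 0.782217.
Q̄ = (S_0/π) × [bracket] = (2575/π) × 0.782217 = 641.1 W/m².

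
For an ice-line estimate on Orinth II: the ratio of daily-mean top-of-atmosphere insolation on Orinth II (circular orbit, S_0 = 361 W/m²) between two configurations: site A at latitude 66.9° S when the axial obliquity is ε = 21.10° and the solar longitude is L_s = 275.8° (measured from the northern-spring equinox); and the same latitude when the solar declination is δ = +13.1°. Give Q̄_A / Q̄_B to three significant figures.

— Configuration A (ϕ=-66.9°):
Solar declination: sin δ = sin ε · sin L_s = sin 21.10° × sin 275.8° = -0.35815, so δ = -20.987°.
cos h₀ = −tan(-66.9°) tan(-20.987°) = -0.8993, h₀ = 2.6891 rad.
Bracket: h₀ sin ϕ sin δ + cos ϕ cos δ sin h₀ = 2.6891×-0.91982×-0.35815 + 0.39234×0.93366×0.43725 = 0.885880 + 0.160170 = 1.046050.
Q̄ = (S_0/π) × [bracket] = (361/π) × 1.046050 = 120.20 W/m².
— Configuration B (ϕ=-66.9°):
cos h₀ = −tan(-66.9°) tan(+13.100°) = 0.5456, h₀ = 0.9937 rad.
Bracket: h₀ sin ϕ sin δ + cos ϕ cos δ sin h₀ = 0.9937×-0.91982×0.22665 + 0.39234×0.97398×0.83806 = -0.207164 + 0.320249 = 0.113085.
Q̄ = (S_0/π) × [bracket] = (361/π) × 0.113085 = 12.995 W/m².
Ratio Q̄_A / Q̄_B = 120.20 / 12.995 = 9.250.

Q̄_A / Q̄_B ≈ 9.25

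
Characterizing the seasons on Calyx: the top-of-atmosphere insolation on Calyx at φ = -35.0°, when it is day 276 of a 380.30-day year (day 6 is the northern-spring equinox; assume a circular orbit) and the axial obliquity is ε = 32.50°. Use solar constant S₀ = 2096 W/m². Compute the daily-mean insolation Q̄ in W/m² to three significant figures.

Solar longitude: λ_s = 360° × (276 − 6)/380.30 = 255.588°.
sin δ = sin 32.50° × sin 255.588° = -0.52039, so δ = -31.358°.
cos H₀ = −tan(-35.0°) tan(-31.358°) = -0.4267, H₀ = 2.0117 rad.
Bracket: H₀ sin φ sin δ + cos φ cos δ sin H₀ = 2.0117×-0.57358×-0.52039 + 0.81915×0.85393×0.90439 = 0.600463 + 0.632618 = 1.233081.
Q̄ = (S₀/π) × [bracket] = (2096/π) × 1.233081 = 822.7 W/m².

Q̄ ≈ 823 W/m²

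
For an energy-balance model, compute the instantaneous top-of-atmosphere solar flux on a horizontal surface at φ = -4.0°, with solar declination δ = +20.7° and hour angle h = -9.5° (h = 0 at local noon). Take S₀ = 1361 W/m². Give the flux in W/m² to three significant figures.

1.22e+03 W/m²

cos θ_z = sin φ sin δ + cos φ cos δ cos h = -0.024657 + 0.920368 = 0.895711.
Flux = S₀ · cos θ_z = 1361 × 0.895711 = 1219 W/m².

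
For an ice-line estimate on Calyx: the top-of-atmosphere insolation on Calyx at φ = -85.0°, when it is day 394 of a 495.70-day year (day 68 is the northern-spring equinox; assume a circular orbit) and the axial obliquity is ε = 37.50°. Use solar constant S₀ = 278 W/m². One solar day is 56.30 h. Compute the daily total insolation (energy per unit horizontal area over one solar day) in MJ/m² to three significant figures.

Solar longitude: λ_s = 360° × (394 − 68)/495.70 = 236.756°.
sin δ = sin 37.50° × sin 236.756° = -0.50913, so δ = -30.606°.
cos H₀ = −tan(-85.0°) tan(-30.606°) = -6.7614 ≤ −1 ⇒ polar day, H₀ = π.
Bracket: H₀ sin φ sin δ + cos φ cos δ sin H₀ = 3.1416×-0.99619×-0.50913 + 0.08716×0.86069×0.00000 = 1.593389 + 0.000000 = 1.593389.
Q̄ = (S₀/π) × [bracket] = (278/π) × 1.593389 = 141.00 W/m².
Daily total = Q̄ × 56.30 h × 3600 s/h = 141.00 × 56.30 × 3600 / 10⁶ = 28.58 MJ/m².

28.6 MJ/m²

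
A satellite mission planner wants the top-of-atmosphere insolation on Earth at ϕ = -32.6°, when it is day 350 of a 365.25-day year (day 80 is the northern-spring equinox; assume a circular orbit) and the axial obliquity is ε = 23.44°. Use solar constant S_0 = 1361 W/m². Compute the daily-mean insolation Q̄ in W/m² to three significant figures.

Solar longitude: L_s = 360° × (350 − 80)/365.25 = 266.119°.
sin δ = sin 23.44° × sin 266.119° = -0.39688, so δ = -23.383°.
cos h₀ = −tan(-32.6°) tan(-23.383°) = -0.2765, h₀ = 1.8510 rad.
Bracket: h₀ sin ϕ sin δ + cos ϕ cos δ sin h₀ = 1.8510×-0.53877×-0.39688 + 0.84245×0.91787×0.96101 = 0.395794 + 0.743110 = 1.138904.
Q̄ = (S_0/π) × [bracket] = (1361/π) × 1.138904 = 493.4 W/m².

Q̄ ≈ 493 W/m²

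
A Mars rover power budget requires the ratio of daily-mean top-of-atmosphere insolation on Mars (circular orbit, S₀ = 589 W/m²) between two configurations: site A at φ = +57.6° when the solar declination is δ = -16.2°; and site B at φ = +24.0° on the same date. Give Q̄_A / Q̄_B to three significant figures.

Q̄_A / Q̄_B ≈ 0.282

— Configuration A (φ=+57.6°):
cos H₀ = −tan(+57.6°) tan(-16.200°) = 0.4578, H₀ = 1.0953 rad.
Bracket: H₀ sin φ sin δ + cos φ cos δ sin H₀ = 1.0953×0.84433×-0.27899 + 0.53583×0.96029×0.88906 = -0.258008 + 0.457468 = 0.199460.
Q̄ = (S₀/π) × [bracket] = (589/π) × 0.199460 = 37.396 W/m².
— Configuration B (φ=+24.0°):
cos H₀ = −tan(+24.0°) tan(-16.200°) = 0.1294, H₀ = 1.4411 rad.
Bracket: H₀ sin φ sin δ + cos φ cos δ sin H₀ = 1.4411×0.40674×-0.27899 + 0.91355×0.96029×0.99160 = -0.163531 + 0.869904 = 0.706373.
Q̄ = (S₀/π) × [bracket] = (589/π) × 0.706373 = 132.43 W/m².
Ratio Q̄_A / Q̄_B = 37.396 / 132.43 = 0.2824.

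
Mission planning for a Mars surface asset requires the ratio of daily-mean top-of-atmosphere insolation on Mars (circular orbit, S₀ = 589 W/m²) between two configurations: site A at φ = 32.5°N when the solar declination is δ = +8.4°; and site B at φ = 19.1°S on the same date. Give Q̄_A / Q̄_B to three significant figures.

— Configuration A (φ=+32.5°):
cos H₀ = −tan(+32.5°) tan(+8.400°) = -0.0941, H₀ = 1.6650 rad.
Bracket: H₀ sin φ sin δ + cos φ cos δ sin H₀ = 1.6650×0.53730×0.14608 + 0.84339×0.98927×0.99557 = 0.130684 + 0.830644 = 0.961328.
Q̄ = (S₀/π) × [bracket] = (589/π) × 0.961328 = 180.23 W/m².
— Configuration B (φ=-19.1°):
cos H₀ = −tan(-19.1°) tan(+8.400°) = 0.0511, H₀ = 1.5196 rad.
Bracket: H₀ sin φ sin δ + cos φ cos δ sin H₀ = 1.5196×-0.32722×0.14608 + 0.94495×0.98927×0.99869 = -0.072637 + 0.933586 = 0.860949.
Q̄ = (S₀/π) × [bracket] = (589/π) × 0.860949 = 161.41 W/m².
Ratio Q̄_A / Q̄_B = 180.23 / 161.41 = 1.117.

Q̄_A / Q̄_B ≈ 1.12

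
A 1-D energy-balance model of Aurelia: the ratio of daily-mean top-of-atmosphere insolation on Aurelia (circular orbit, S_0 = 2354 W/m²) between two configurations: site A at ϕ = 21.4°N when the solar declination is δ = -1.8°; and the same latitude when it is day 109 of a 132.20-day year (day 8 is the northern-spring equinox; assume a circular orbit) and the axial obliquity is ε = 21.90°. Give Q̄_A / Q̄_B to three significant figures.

Q̄_A / Q̄_B ≈ 1.38

— Configuration A (ϕ=+21.4°):
cos h₀ = −tan(+21.4°) tan(-1.800°) = 0.0123, h₀ = 1.5585 rad.
Bracket: h₀ sin ϕ sin δ + cos ϕ cos δ sin h₀ = 1.5585×0.36488×-0.03141 + 0.93106×0.99951×0.99992 = -0.017862 + 0.930529 = 0.912667.
Q̄ = (S_0/π) × [bracket] = (2354/π) × 0.912667 = 683.86 W/m².
— Configuration B (ϕ=+21.4°):
Solar longitude: L_s = 360° × (109 − 8)/132.20 = 275.038°.
sin δ = sin 21.90° × sin 275.038° = -0.37155, so δ = -21.811°.
cos h₀ = −tan(+21.4°) tan(-21.811°) = 0.1568, h₀ = 1.4133 rad.
Bracket: h₀ sin ϕ sin δ + cos ϕ cos δ sin h₀ = 1.4133×0.36488×-0.37155 + 0.93106×0.92841×0.98762 = -0.191603 + 0.853704 = 0.662101.
Q̄ = (S_0/π) × [bracket] = (2354/π) × 0.662101 = 496.11 W/m².
Ratio Q̄_A / Q̄_B = 683.86 / 496.11 = 1.378.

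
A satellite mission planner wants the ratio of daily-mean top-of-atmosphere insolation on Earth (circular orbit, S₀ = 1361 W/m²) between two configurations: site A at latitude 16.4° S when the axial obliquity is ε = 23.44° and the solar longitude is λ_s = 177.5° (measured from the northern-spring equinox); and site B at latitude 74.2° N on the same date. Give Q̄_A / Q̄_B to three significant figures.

Q̄_A / Q̄_B ≈ 3.18

— Configuration A (φ=-16.4°):
Solar declination: sin δ = sin ε · sin λ_s = sin 23.44° × sin 177.5° = 0.01735, so δ = +0.994°.
cos H₀ = −tan(-16.4°) tan(+0.994°) = 0.0051, H₀ = 1.5657 rad.
Bracket: H₀ sin φ sin δ + cos φ cos δ sin H₀ = 1.5657×-0.28234×0.01735 + 0.95931×0.99985×0.99999 = -0.007670 + 0.959157 = 0.951487.
Q̄ = (S₀/π) × [bracket] = (1361/π) × 0.951487 = 412.20 W/m².
— Configuration B (φ=+74.2°):
cos H₀ = −tan(+74.2°) tan(+0.994°) = -0.0613, H₀ = 1.6322 rad.
Bracket: H₀ sin φ sin δ + cos φ cos δ sin H₀ = 1.6322×0.96222×0.01735 + 0.27228×0.99985×0.99812 = 0.027249 + 0.271727 = 0.298976.
Q̄ = (S₀/π) × [bracket] = (1361/π) × 0.298976 = 129.52 W/m².
Ratio Q̄_A / Q̄_B = 412.20 / 129.52 = 3.183.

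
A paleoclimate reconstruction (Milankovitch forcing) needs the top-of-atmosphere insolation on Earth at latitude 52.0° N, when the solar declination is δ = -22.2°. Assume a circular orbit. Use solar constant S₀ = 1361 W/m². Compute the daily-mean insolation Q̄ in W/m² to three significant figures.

cos H₀ = −tan(+52.0°) tan(-22.200°) = 0.5223, H₀ = 1.0212 rad.
Bracket: H₀ sin φ sin δ + cos φ cos δ sin H₀ = 1.0212×0.78801×-0.37784 + 0.61566×0.92587×0.85274 = -0.304054 + 0.486080 = 0.182026.
Q̄ = (S₀/π) × [bracket] = (1361/π) × 0.182026 = 78.86 W/m².

Q̄ ≈ 78.9 W/m²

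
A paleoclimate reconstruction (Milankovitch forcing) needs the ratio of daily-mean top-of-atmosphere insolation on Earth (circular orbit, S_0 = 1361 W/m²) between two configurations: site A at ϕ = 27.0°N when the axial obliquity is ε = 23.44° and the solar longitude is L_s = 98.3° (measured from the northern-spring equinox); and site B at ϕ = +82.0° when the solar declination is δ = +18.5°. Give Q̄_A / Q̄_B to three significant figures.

— Configuration A (ϕ=+27.0°):
Solar declination: sin δ = sin ε · sin L_s = sin 23.44° × sin 98.3° = 0.39362, so δ = +23.180°.
cos h₀ = −tan(+27.0°) tan(+23.180°) = -0.2182, h₀ = 1.7907 rad.
Bracket: h₀ sin ϕ sin δ + cos ϕ cos δ sin h₀ = 1.7907×0.45399×0.39362 + 0.89101×0.91927×0.97591 = 0.319997 + 0.799347 = 1.119344.
Q̄ = (S_0/π) × [bracket] = (1361/π) × 1.119344 = 484.92 W/m².
— Configuration B (ϕ=+82.0°):
cos h₀ = −tan(+82.0°) tan(+18.500°) = -2.3808 ≤ −1 ⇒ polar day, h₀ = π.
Bracket: h₀ sin ϕ sin δ + cos ϕ cos δ sin h₀ = 3.1416×0.99027×0.31730 + 0.13917×0.94832×0.00000 = 0.987131 + 0.000000 = 0.987131.
Q̄ = (S_0/π) × [bracket] = (1361/π) × 0.987131 = 427.64 W/m².
Ratio Q̄_A / Q̄_B = 484.92 / 427.64 = 1.134.

Q̄_A / Q̄_B ≈ 1.13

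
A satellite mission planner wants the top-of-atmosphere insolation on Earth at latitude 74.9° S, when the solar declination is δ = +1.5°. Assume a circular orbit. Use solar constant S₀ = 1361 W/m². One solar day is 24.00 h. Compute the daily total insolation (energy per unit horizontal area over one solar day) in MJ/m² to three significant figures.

8.31 MJ/m²

cos H₀ = −tan(-74.9°) tan(+1.500°) = 0.0970, H₀ = 1.4736 rad.
Bracket: H₀ sin φ sin δ + cos φ cos δ sin H₀ = 1.4736×-0.96547×0.02618 + 0.26050×0.99966×0.99528 = -0.037247 + 0.259182 = 0.221935.
Q̄ = (S₀/π) × [bracket] = (1361/π) × 0.221935 = 96.147 W/m².
Daily total = Q̄ × 24.00 h × 3600 s/h = 96.147 × 24.00 × 3600 / 10⁶ = 8.307 MJ/m².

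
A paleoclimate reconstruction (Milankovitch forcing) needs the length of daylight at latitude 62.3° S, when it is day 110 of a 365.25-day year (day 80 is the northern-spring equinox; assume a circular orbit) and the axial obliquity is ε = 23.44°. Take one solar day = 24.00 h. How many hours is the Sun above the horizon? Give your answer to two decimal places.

Solar longitude: λ_s = 360° × (110 − 80)/365.25 = 29.569°.
sin δ = sin 23.44° × sin 29.569° = 0.19630, so δ = +11.320°.
cos H₀ = −tan φ · tan δ = −tan(-62.3°) × tan(+11.320°) = 0.3813, so H₀ = 1.1796 rad = 67.59°.
Daylight = 2H₀/(2π) × 24.00 h = (1.1796/π) × 24.00 = 9.01 h.

9.01 h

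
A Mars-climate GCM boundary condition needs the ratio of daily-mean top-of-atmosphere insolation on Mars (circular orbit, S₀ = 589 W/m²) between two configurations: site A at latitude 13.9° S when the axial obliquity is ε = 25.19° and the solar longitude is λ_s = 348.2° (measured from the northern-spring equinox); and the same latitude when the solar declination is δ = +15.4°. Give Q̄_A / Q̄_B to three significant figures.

— Configuration A (φ=-13.9°):
Solar declination: sin δ = sin ε · sin λ_s = sin 25.19° × sin 348.2° = -0.08704, so δ = -4.993°.
cos H₀ = −tan(-13.9°) tan(-4.993°) = -0.0216, H₀ = 1.5924 rad.
Bracket: H₀ sin φ sin δ + cos φ cos δ sin H₀ = 1.5924×-0.24023×-0.08704 + 0.97072×0.99621×0.99977 = 0.033296 + 0.966819 = 1.000115.
Q̄ = (S₀/π) × [bracket] = (589/π) × 1.000115 = 187.51 W/m².
— Configuration B (φ=-13.9°):
cos H₀ = −tan(-13.9°) tan(+15.400°) = 0.0682, H₀ = 1.5026 rad.
Bracket: H₀ sin φ sin δ + cos φ cos δ sin H₀ = 1.5026×-0.24023×0.26556 + 0.97072×0.96410×0.99767 = -0.095859 + 0.933691 = 0.837832.
Q̄ = (S₀/π) × [bracket] = (589/π) × 0.837832 = 157.08 W/m².
Ratio Q̄_A / Q̄_B = 187.51 / 157.08 = 1.194.

Q̄_A / Q̄_B ≈ 1.19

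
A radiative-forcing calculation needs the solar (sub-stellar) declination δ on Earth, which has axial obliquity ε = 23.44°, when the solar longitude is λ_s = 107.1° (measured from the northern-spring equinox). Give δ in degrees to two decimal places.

sin δ = sin ε · sin λ_s = sin 23.44° × sin 107.1° = 0.380203.
δ = arcsin(0.380203) = +22.35°.

δ = +22.35°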